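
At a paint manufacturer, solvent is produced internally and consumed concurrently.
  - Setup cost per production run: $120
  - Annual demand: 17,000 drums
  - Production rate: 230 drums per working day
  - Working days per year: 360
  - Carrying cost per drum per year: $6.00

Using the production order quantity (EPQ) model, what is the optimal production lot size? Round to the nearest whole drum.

d = 17,000/360 = 47.2222 drums/day;  effective holding cost H(1 − d/p) = 6·(1 − 47.2222/230) = 4.76812
Q* = √(2DS / H_eff) = √(2·17,000·120 / 4.76812) ≈ 925.03

925 drums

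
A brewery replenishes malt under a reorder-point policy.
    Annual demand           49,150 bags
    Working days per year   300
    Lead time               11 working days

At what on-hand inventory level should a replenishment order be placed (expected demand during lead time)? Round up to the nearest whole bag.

Daily demand d = 49,150 / 300 = 163.833 bags/day
Demand during lead time = 163.833 × 11 = 1,802.17
Reorder point = 1,802.17 → round up

1,803 bags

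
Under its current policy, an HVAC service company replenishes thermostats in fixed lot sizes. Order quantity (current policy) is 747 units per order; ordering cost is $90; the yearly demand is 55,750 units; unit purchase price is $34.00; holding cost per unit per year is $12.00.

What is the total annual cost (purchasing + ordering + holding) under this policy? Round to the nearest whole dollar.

$1,906,699

Orders/yr = 55,750/747 = 74.632; ordering cost = 74.632 × $90 = $6,716.87
Average inventory = 747/2 = 373.5; holding cost = 373.5 × $12 = $4,482.00
Purchase cost = D·C = 55,750 × 34 = $1,895,500.00
Total = $6,716.87 + $4,482.00 + $1,895,500.00 = $1,906,698.87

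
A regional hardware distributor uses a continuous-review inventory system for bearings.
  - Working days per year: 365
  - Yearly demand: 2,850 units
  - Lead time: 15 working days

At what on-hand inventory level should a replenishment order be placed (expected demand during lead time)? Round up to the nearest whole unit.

118 units

Daily demand d = 2,850 / 365 = 7.808 units/day
Demand during lead time = 7.808 × 15 = 117.12
Reorder point = 117.12 → round up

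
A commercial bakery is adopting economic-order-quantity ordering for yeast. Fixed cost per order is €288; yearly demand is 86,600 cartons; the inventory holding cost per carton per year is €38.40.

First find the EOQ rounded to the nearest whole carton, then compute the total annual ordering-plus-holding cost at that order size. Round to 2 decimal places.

€43,765.89

Q* = √(2·D·S / H) = √(2·86,600·288 / 38.4) = √1,299,000.0 ≈ 1,139.74 → Q = 1,140 cartons
Annual ordering cost = (D/Q)·S = (86,600/1,140) × 288 = €21,877.89
Annual holding cost  = (Q/2)·H = (1,140/2) × 38.4 = €21,888.00
Total = €21,877.89 + €21,888.00 = €43,765.89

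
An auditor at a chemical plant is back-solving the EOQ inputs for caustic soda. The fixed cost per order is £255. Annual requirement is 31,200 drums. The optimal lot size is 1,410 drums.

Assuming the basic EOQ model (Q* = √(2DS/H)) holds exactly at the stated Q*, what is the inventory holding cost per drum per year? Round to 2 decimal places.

EOQ relation: Q² = 2DS/H, so rearrange for the unknown.
H = 2DS / Q² = 2 × 31,200 × 255 / 1,410² = 8.0036

£8.00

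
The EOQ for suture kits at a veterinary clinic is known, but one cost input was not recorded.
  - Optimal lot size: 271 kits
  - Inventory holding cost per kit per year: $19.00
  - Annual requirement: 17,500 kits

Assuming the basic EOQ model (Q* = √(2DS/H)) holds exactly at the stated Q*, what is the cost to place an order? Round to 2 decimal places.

$39.87

From Q* = √(2DS/H) ⇒ Q*² = 2DS/H.
S = Q²H / (2D) = 271² × 19 / (2 × 17,500) = 39.8680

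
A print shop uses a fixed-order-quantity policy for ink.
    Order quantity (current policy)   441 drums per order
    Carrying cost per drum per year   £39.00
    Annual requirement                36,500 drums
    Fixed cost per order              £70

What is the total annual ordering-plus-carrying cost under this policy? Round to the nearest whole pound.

Ordering: D/Q × S = 36,500/441 × £70 = £5,793.65
Holding:  Q/2 × H = 441/2 × £39 = £8,599.50
Total = £5,793.65 + £8,599.50 = £14,393.15

£14,393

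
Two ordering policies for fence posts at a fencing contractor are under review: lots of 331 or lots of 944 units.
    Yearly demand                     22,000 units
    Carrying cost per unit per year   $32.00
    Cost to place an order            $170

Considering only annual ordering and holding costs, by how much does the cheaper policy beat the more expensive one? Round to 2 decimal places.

$2,470.77

TC(Q) = (D/Q)S + (Q/2)H
TC(331) = (22,000/331)×170 + (331/2)×32 = $16,595.09
TC(944) = (22,000/944)×170 + (944/2)×32 = $19,065.86
Cheaper: Q = 331.  Difference = $2,470.77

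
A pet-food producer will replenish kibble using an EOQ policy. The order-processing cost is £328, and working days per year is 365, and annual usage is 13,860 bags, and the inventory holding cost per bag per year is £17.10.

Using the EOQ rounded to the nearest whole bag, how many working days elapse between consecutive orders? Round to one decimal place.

19.2 days

2DS/H = 2·13,860·328/17.1 = 531,705.26
EOQ = √531,705.26 ≈ 729.18 → Q = 729 bags
Cycle time = (working days × Q)/D = (365 × 729) / 13,860 = 19.198 days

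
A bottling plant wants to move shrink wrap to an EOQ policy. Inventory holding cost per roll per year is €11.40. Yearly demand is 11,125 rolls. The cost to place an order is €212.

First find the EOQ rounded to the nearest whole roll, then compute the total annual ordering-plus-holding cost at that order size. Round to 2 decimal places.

EOQ = √(2DS/H) = √(2 × 11,125 × 212 / 11.4)
    = √(413,771.93) ≈ 643.25 → Q = 643 rolls
Annual ordering cost = (D/Q)·S = (11,125/643) × 212 = €3,667.96
Annual holding cost  = (Q/2)·H = (643/2) × 11.4 = €3,665.10
Total = €3,667.96 + €3,665.10 = €7,333.06

€7,333.06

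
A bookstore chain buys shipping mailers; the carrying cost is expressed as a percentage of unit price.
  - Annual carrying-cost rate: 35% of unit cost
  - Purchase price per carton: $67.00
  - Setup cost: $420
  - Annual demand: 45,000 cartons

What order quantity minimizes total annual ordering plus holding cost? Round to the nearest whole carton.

1,270 cartons

Carrying cost H = $67 × 35% = $23.4500/carton/yr
EOQ = √(2DS/H) = √(2 × 45,000 × 420 / 23.45)
    = √(1,611,940.30) ≈ 1,269.62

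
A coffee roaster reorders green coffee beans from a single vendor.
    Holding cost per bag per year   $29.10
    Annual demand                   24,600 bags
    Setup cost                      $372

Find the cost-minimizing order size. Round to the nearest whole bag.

EOQ = √(2DS/H) = √(2 × 24,600 × 372 / 29.1)
    = √(628,948.45) ≈ 793.06

793 bags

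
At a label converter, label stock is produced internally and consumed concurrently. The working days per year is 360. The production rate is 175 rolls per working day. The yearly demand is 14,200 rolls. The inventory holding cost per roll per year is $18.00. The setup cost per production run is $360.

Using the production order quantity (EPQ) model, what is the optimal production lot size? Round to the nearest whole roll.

d = 14,200/360 = 39.4444 rolls/day;  effective holding cost H(1 − d/p) = 18·(1 − 39.4444/175) = 13.94286
Q* = √(2DS / H_eff) = √(2·14,200·360 / 13.94286) ≈ 856.32

856 rolls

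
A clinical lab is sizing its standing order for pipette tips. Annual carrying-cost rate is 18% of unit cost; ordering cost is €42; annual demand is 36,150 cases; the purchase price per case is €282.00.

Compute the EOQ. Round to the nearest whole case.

Holding cost per case per year: H = 18% × €282 = €50.7600
Q* = √(2·D·S / H) = √(2·36,150·42 / 50.76) = √59,822.7 ≈ 244.59

245 cases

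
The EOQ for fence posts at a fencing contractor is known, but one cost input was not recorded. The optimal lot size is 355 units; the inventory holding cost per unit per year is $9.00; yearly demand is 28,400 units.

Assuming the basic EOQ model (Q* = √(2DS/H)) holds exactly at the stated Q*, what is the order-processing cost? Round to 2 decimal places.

EOQ relation: Q² = 2DS/H, so rearrange for the unknown.
S = Q²H / (2D) = 355² × 9 / (2 × 28,400) = 19.9688

$19.97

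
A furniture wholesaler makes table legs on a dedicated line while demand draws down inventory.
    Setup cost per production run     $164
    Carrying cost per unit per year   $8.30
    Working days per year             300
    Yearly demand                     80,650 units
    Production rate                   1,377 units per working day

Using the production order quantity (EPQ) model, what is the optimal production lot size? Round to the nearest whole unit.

d = 80,650/300 = 268.8333 units/day;  effective holding cost H(1 − d/p) = 8.3·(1 − 268.8333/1377) = 6.67958
Q* = √(2DS / H_eff) = √(2·80,650·164 / 6.67958) ≈ 1,990.05

1,990 units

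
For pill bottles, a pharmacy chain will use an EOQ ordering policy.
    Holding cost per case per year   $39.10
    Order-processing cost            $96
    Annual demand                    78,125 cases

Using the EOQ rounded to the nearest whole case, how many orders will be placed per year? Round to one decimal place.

Optimal lot size Q* = (2 × 78,125 × $96 / $39.1)^½ ≈ 619.38 → Q = 619
N = D/Q = 78,125/619 ≈ 126.212 orders/yr

126.2 orders per year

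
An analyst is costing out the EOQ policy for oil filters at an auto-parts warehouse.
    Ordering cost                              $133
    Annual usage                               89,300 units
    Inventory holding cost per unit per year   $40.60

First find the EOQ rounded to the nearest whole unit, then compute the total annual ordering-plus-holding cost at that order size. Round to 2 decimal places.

2DS/H = 2·89,300·133/40.6 = 585,068.97
EOQ = √585,068.97 ≈ 764.90 → Q = 765 units
Orders/yr = 89,300/765 = 116.732; ordering cost = 116.732 × $133 = $15,525.36
Average inventory = 765/2 = 382.5; holding cost = 382.5 × $40.6 = $15,529.50
Total = $15,525.36 + $15,529.50 = $31,054.86

$31,054.86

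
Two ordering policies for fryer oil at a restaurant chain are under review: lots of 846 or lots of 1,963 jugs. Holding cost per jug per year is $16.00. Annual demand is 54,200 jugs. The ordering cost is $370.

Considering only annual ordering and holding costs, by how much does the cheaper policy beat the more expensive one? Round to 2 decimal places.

$4,552.50

TC(Q) = (D/Q)S + (Q/2)H
TC(846) = (54,200/846)×370 + (846/2)×16 = $30,472.49
TC(1,963) = (54,200/1,963)×370 + (1,963/2)×16 = $25,920.00
Lots of 1,963 are cheaper by $4,552.50.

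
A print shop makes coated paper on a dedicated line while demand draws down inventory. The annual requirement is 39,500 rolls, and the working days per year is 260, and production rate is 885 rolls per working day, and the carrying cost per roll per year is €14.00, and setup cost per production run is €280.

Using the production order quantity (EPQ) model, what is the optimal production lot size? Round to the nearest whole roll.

1,381 rolls

d = 39,500/260 = 151.9231 rolls/day;  effective holding cost H(1 − d/p) = 14·(1 − 151.9231/885) = 11.59670
Q* = √(2DS / H_eff) = √(2·39,500·280 / 11.59670) ≈ 1,381.10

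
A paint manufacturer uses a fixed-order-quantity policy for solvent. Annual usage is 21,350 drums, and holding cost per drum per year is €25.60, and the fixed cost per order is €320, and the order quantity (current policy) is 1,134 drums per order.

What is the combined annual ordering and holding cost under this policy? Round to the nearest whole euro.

Orders/yr = 21,350/1,134 = 18.827; ordering cost = 18.827 × €320 = €6,024.69
Average inventory = 1,134/2 = 567; holding cost = 567 × €25.6 = €14,515.20
Total = €6,024.69 + €14,515.20 = €20,539.89

€20,540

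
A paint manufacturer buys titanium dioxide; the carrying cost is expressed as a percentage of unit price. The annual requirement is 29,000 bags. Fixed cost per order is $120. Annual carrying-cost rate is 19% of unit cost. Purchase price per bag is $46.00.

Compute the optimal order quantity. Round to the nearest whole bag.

892 bags

Holding cost per bag per year: H = 19% × $46 = $8.7400
Optimal lot size Q* = (2 × 29,000 × $120 / $8.74)^½ ≈ 892.38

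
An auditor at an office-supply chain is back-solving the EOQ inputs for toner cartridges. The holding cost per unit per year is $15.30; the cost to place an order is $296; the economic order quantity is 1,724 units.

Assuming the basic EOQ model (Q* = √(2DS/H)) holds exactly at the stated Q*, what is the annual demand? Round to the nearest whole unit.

76,815 units per year

Since Q* = (2DS/H)^½, squaring gives Q*²·H = 2DS.
D = Q²H / (2S) = 1,724² × 15.3 / (2 × 296) = 76,814.68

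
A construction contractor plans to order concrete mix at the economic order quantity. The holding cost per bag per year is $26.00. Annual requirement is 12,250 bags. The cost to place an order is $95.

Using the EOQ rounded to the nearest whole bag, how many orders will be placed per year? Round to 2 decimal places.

40.97 orders per year

Q* = √(2·D·S / H) = √(2·12,250·95 / 26) = √89,519.2 ≈ 299.20 → Q = 299
Orders per year = D/Q = 12,250 / 299 = 40.970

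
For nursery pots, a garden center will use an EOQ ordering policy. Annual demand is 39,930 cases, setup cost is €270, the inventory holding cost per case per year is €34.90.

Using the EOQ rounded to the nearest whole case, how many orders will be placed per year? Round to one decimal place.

50.8 orders per year

Optimal lot size Q* = (2 × 39,930 × €270 / €34.9)^½ ≈ 786.02 → Q = 786
N = D/Q = 39,930/786 ≈ 50.802 orders/yr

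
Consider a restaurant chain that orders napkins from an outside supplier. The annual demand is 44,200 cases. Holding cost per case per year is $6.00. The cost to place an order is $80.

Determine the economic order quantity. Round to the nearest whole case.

EOQ = √(2DS/H) = √(2 × 44,200 × 80 / 6)
    = √(1,178,666.67) ≈ 1,085.66

1,086 cases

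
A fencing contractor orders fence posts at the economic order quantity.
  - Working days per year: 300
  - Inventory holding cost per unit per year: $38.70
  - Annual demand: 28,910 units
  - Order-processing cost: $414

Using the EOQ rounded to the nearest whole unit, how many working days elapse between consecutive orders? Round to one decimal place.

Optimal lot size Q* = (2 × 28,910 × $414 / $38.7)^½ ≈ 786.47 → Q = 786 units
Cycle time = (working days × Q)/D = (300 × 786) / 28,910 = 8.156 days

8.2 days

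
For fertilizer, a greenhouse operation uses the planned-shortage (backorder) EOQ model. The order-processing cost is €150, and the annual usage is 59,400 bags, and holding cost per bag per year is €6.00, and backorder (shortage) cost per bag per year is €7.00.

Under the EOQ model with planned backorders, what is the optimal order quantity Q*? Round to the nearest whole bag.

Q* = √(2DS/H) · √((H + b)/b)
   = √(2 × 59,400 × 150 / 6) · √((6 + 7) / 7)
   = 1,723.369 × 1.3628 ≈ 2,348.56

2,349 bags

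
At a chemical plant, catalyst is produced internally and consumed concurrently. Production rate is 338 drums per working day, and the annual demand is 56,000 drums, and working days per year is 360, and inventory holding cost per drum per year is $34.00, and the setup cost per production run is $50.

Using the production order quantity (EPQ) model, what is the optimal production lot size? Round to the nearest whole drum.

Daily demand d = 56,000/360 = 155.556; p = 338; 1 − d/p = 0.53978
EPQ = √(2DS / (H(1 − d/p)))
    = √(2 × 56,000 × 50 / (34 × 0.53978)) ≈ 552.39

552 drums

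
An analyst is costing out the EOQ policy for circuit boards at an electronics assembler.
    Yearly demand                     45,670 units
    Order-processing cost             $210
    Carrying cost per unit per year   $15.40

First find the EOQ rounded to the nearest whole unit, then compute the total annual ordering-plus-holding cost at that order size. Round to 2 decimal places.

$17,187.02

Optimal lot size Q* = (2 × 45,670 × $210 / $15.4)^½ ≈ 1,116.04 → Q = 1,116 units
Annual ordering cost = (D/Q)·S = (45,670/1,116) × 210 = $8,593.82
Annual holding cost  = (Q/2)·H = (1,116/2) × 15.4 = $8,593.20
Total = $8,593.82 + $8,593.20 = $17,187.02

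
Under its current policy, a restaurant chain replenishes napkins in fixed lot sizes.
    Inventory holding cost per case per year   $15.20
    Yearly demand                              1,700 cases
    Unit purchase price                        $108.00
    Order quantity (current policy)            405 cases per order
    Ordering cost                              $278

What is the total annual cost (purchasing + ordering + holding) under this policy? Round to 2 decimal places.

Annual ordering cost = (D/Q)·S = (1,700/405) × 278 = $1,166.91
Annual holding cost  = (Q/2)·H = (405/2) × 15.2 = $3,078.00
Purchase cost = D·C = 1,700 × 108 = $183,600.00
Total = $1,166.91 + $3,078.00 + $183,600.00 = $187,844.91

$187,844.91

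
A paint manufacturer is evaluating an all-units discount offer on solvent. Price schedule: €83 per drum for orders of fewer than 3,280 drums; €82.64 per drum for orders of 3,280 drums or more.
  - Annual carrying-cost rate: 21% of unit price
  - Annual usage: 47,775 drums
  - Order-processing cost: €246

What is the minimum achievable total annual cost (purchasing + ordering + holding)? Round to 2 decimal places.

€3,980,170.34

H₁ = 21%×€83 = €17.4300;  H₂ = 21%×€82.64 = €17.3544
EOQ₁ = √(2×47,775×246/17.4300) = 1,161.27  (< 3,280, feasible at tier 1)
EOQ₂ = √(2×47,775×246/17.3544) = 1,163.80  (< 3,280 → use Q = 3,280 at tier-2 price)
TC(tier 1 (EOQ₁), Q≈1,161.3) = €3,985,565.98
TC(tier 2, Q≈3,280.0) = €3,980,170.34
Minimum at tier 2: €3,980,170.34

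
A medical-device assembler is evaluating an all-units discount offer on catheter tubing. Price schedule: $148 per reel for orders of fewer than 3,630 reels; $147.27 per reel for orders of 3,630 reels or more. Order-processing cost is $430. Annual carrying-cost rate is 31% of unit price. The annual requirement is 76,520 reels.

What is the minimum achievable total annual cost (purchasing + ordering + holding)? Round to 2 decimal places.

H₁ = 31%×$148 = $45.8800;  H₂ = 31%×$147.27 = $45.6537
EOQ₁ = √(2×76,520×430/45.8800) = 1,197.64  (< 3,630, feasible at tier 1)
EOQ₂ = √(2×76,520×430/45.6537) = 1,200.60  (< 3,630 → use Q = 3,630 at tier-2 price)
TC(tier 1 (EOQ₁), Q≈1,197.6) = $11,379,907.56
TC(tier 2, Q≈3,630.0) = $11,361,026.22
Minimum at tier 2: $11,361,026.22

$11,361,026.22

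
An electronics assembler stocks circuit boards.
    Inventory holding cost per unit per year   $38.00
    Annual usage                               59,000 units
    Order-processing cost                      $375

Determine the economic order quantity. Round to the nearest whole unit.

1,079 units

EOQ = √(2DS/H) = √(2 × 59,000 × 375 / 38)
    = √(1,164,473.68) ≈ 1,079.11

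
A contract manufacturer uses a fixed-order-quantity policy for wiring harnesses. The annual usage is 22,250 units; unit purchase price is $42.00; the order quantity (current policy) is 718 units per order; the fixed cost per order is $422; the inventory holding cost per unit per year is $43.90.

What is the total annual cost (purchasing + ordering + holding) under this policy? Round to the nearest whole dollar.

Annual ordering cost = (D/Q)·S = (22,250/718) × 422 = $13,077.30
Annual holding cost  = (Q/2)·H = (718/2) × 43.9 = $15,760.10
Purchase cost = D·C = 22,250 × 42 = $934,500.00
Total = $13,077.30 + $15,760.10 + $934,500.00 = $963,337.40

$963,337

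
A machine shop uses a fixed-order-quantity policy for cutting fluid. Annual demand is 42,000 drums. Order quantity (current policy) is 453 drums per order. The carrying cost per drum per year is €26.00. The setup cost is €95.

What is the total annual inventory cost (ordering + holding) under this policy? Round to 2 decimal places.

Orders/yr = 42,000/453 = 92.715; ordering cost = 92.715 × €95 = €8,807.95
Average inventory = 453/2 = 226.5; holding cost = 226.5 × €26 = €5,889.00
Total = €8,807.95 + €5,889.00 = €14,696.95

€14,696.95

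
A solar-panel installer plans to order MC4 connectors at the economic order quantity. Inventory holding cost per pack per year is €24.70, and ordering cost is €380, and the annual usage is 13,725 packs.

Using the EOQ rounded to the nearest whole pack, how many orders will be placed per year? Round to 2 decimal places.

21.12 orders per year

Q* = √(2·D·S / H) = √(2·13,725·380 / 24.7) = √422,307.7 ≈ 649.85 → Q = 650
Orders per year = D/Q = 13,725 / 650 = 21.115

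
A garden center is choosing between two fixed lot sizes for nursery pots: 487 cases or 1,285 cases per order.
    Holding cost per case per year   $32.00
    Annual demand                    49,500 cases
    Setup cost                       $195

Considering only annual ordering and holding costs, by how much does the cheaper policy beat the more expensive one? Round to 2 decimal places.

$459.34

Annual cost at Q: ordering D·S/Q plus holding Q·H/2.
TC(487) = (49,500/487)×195 + (487/2)×32 = $27,612.33
TC(1,285) = (49,500/1,285)×195 + (1,285/2)×32 = $28,071.67
Lots of 487 are cheaper by $459.34.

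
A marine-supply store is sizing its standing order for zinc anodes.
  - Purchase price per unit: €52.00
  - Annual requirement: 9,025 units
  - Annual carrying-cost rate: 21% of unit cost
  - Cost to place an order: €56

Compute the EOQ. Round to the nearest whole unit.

Holding cost per unit per year: H = 21% × €52 = €10.9200
Q* = √(2·D·S / H) = √(2·9,025·56 / 10.92) = √92,564.1 ≈ 304.24

304 units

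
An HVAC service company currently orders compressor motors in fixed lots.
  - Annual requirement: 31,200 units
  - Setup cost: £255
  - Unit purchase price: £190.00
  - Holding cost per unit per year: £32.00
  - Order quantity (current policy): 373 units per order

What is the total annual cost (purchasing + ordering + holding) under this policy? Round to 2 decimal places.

£5,955,297.76

Ordering: D/Q × S = 31,200/373 × £255 = £21,329.76
Holding:  Q/2 × H = 373/2 × £32 = £5,968.00
Purchase cost = D·C = 31,200 × 190 = £5,928,000.00
Total = £21,329.76 + £5,968.00 + £5,928,000.00 = £5,955,297.76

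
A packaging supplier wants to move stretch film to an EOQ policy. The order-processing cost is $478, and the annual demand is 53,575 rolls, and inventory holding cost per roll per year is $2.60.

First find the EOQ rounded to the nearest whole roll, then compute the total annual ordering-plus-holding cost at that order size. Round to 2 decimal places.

2DS/H = 2·53,575·478/2.6 = 19,699,115.38
EOQ = √19,699,115.38 ≈ 4,438.37 → Q = 4,438 rolls
Orders/yr = 53,575/4,438 = 12.072; ordering cost = 12.072 × $478 = $5,770.36
Average inventory = 4,438/2 = 2219; holding cost = 2219 × $2.6 = $5,769.40
Total = $5,770.36 + $5,769.40 = $11,539.76

$11,539.76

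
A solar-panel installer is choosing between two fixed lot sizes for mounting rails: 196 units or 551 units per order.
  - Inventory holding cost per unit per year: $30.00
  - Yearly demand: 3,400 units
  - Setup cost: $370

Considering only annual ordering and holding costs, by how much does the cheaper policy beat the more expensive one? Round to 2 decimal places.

Annual cost at Q: ordering D·S/Q plus holding Q·H/2.
TC(196) = (3,400/196)×370 + (196/2)×30 = $9,358.37
TC(551) = (3,400/551)×370 + (551/2)×30 = $10,548.12
|ΔTC| = |$9,358.37 − $10,548.12| = $1,189.75

$1,189.75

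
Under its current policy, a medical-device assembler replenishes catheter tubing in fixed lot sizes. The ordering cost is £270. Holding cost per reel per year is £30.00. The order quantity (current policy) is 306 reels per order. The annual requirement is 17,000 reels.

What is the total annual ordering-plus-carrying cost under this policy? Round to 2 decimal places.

£19,590.00

Orders/yr = 17,000/306 = 55.556; ordering cost = 55.556 × £270 = £15,000.00
Average inventory = 306/2 = 153; holding cost = 153 × £30 = £4,590.00
Total = £15,000.00 + £4,590.00 = £19,590.00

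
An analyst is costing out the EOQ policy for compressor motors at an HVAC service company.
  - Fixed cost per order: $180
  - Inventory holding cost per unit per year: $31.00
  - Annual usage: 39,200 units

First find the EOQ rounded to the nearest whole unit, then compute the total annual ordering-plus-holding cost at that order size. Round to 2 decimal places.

Optimal lot size Q* = (2 × 39,200 × $180 / $31)^½ ≈ 674.70 → Q = 675 units
Annual ordering cost = (D/Q)·S = (39,200/675) × 180 = $10,453.33
Annual holding cost  = (Q/2)·H = (675/2) × 31 = $10,462.50
Total = $10,453.33 + $10,462.50 = $20,915.83

$20,915.83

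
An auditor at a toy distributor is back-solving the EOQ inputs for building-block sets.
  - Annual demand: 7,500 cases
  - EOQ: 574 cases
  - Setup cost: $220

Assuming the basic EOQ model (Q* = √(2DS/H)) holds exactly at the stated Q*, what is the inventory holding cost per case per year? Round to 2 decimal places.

Since Q* = (2DS/H)^½, squaring gives Q*²·H = 2DS.
H = 2DS / Q² = 2 × 7,500 × 220 / 574² = 10.0159

$10.02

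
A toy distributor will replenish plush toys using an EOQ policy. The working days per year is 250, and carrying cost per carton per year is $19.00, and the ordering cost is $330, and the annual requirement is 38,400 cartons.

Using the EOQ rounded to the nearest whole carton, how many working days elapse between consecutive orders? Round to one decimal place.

Q* = √(2·D·S / H) = √(2·38,400·330 / 19) = √1,333,894.7 ≈ 1,154.94 → Q = 1,155 cartons
T = Q/D × 250 days = 1,155/38,400 × 250 = 7.520 days

7.5 days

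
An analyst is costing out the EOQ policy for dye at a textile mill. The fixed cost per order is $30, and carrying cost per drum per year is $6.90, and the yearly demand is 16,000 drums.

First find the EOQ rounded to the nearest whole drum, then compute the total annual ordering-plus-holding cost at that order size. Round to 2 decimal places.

$2,573.71

Q* = √(2·D·S / H) = √(2·16,000·30 / 6.9) = √139,130.4 ≈ 373.00 → Q = 373 drums
Ordering: D/Q × S = 16,000/373 × $30 = $1,286.86
Holding:  Q/2 × H = 373/2 × $6.9 = $1,286.85
Total = $1,286.86 + $1,286.85 = $2,573.71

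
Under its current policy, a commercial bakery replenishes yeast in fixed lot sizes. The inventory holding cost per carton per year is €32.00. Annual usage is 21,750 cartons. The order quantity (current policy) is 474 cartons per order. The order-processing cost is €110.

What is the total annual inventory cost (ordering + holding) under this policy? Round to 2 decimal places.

€12,631.47

Annual ordering cost = (D/Q)·S = (21,750/474) × 110 = €5,047.47
Annual holding cost  = (Q/2)·H = (474/2) × 32 = €7,584.00
Total = €5,047.47 + €7,584.00 = €12,631.47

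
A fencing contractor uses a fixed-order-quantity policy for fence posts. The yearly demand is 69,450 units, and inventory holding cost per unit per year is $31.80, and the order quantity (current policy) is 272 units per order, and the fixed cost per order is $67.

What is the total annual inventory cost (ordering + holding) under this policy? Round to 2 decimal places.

Ordering: D/Q × S = 69,450/272 × $67 = $17,107.17
Holding:  Q/2 × H = 272/2 × $31.8 = $4,324.80
Total = $17,107.17 + $4,324.80 = $21,431.97

$21,431.97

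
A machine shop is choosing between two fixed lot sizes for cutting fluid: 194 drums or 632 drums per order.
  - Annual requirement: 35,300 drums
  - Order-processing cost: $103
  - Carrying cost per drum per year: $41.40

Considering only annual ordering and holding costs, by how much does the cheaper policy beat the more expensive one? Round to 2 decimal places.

$3,922.15

For each Q, cost = (D/Q)·S + (Q/2)·H.
TC(194) = (35,300/194)×103 + (194/2)×41.4 = $22,757.55
TC(632) = (35,300/632)×103 + (632/2)×41.4 = $18,835.41
Cheaper: Q = 632.  Difference = $3,922.15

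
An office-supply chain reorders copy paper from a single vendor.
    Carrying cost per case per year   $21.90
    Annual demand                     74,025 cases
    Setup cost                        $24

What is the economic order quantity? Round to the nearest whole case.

2DS/H = 2·74,025·24/21.9 = 162,246.58
EOQ = √162,246.58 ≈ 402.80

403 cases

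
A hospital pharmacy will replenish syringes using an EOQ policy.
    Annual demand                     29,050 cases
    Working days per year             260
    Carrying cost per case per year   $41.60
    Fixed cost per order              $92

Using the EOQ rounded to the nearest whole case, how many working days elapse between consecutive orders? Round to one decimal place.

3.2 days

Optimal lot size Q* = (2 × 29,050 × $92 / $41.6)^½ ≈ 358.46 → Q = 358 cases
T = Q/D × 260 days = 358/29,050 × 260 = 3.204 days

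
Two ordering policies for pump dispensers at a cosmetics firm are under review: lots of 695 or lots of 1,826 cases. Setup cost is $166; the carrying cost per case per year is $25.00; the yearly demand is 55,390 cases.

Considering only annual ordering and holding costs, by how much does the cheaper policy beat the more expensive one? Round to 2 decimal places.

TC(Q) = (D/Q)S + (Q/2)H
TC(695) = (55,390/695)×166 + (695/2)×25 = $21,917.34
TC(1,826) = (55,390/1,826)×166 + (1,826/2)×25 = $27,860.45
Cheaper: Q = 695.  Difference = $5,943.11

$5,943.11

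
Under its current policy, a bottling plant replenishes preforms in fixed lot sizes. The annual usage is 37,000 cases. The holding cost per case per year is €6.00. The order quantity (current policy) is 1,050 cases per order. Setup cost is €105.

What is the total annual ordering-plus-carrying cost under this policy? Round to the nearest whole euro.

Annual ordering cost = (D/Q)·S = (37,000/1,050) × 105 = €3,700.00
Annual holding cost  = (Q/2)·H = (1,050/2) × 6 = €3,150.00
Total = €3,700.00 + €3,150.00 = €6,850.00

€6,850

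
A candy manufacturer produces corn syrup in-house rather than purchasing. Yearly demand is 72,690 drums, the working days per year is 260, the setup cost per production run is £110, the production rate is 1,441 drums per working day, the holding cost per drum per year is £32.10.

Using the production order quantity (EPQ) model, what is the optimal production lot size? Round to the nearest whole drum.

786 drums

Daily demand d = 72,690/260 = 279.577; p = 1441; 1 − d/p = 0.80598
EPQ = √(2DS / (H(1 − d/p)))
    = √(2 × 72,690 × 110 / (32.1 × 0.80598)) ≈ 786.20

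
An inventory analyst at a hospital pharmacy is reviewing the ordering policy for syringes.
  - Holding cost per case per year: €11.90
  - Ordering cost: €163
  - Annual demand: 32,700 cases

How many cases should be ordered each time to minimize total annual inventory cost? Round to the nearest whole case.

946 cases

2DS/H = 2·32,700·163/11.9 = 895,815.13
EOQ = √895,815.13 ≈ 946.48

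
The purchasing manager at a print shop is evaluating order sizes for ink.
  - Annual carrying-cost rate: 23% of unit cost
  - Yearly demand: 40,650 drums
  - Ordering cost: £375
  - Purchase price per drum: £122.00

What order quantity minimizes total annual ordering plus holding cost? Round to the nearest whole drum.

Holding cost per drum per year: H = 23% × £122 = £28.0600
2DS/H = 2·40,650·375/28.06 = 1,086,511.05
EOQ = √1,086,511.05 ≈ 1,042.36

1,042 drums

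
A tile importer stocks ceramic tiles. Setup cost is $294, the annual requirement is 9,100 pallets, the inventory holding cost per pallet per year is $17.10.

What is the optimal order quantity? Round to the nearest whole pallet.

559 pallets

EOQ = √(2DS/H) = √(2 × 9,100 × 294 / 17.1)
    = √(312,912.28) ≈ 559.39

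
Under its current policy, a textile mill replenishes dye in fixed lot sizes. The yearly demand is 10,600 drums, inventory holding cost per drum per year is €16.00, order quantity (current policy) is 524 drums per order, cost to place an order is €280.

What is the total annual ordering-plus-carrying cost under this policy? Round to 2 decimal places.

Orders/yr = 10,600/524 = 20.229; ordering cost = 20.229 × €280 = €5,664.12
Average inventory = 524/2 = 262; holding cost = 262 × €16 = €4,192.00
Total = €5,664.12 + €4,192.00 = €9,856.12

€9,856.12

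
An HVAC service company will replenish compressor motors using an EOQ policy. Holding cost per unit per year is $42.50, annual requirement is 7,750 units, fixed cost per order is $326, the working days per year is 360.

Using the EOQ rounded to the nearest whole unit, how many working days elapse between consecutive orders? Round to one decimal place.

16.0 days

Q* = √(2·D·S / H) = √(2·7,750·326 / 42.5) = √118,894.1 ≈ 344.81 → Q = 345 units
Days between orders = 360 / (D/Q) = 360 / 22.464 ≈ 16.026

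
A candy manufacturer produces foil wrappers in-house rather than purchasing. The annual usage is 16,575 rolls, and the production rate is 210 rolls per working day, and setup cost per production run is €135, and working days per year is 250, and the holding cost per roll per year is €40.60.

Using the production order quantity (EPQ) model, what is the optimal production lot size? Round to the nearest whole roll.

401 rolls

d = 16,575/250 = 66.3000 rolls/day;  effective holding cost H(1 − d/p) = 40.6·(1 − 66.3000/210) = 27.78200
Q* = √(2DS / H_eff) = √(2·16,575·135 / 27.78200) ≈ 401.35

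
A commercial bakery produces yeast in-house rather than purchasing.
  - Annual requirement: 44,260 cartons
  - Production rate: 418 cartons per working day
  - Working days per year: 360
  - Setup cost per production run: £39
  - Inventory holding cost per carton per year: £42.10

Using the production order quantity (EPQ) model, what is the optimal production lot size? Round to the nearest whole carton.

d = 44,260/360 = 122.9444 cartons/day;  effective holding cost H(1 − d/p) = 42.1·(1 − 122.9444/418) = 29.71732
Q* = √(2DS / H_eff) = √(2·44,260·39 / 29.71732) ≈ 340.84

341 cartons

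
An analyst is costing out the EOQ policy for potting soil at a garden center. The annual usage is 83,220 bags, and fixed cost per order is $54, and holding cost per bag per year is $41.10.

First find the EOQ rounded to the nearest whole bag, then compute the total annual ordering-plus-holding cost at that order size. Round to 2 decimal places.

$19,219.71

2DS/H = 2·83,220·54/41.1 = 218,680.29
EOQ = √218,680.29 ≈ 467.63 → Q = 468 bags
Annual ordering cost = (D/Q)·S = (83,220/468) × 54 = $9,602.31
Annual holding cost  = (Q/2)·H = (468/2) × 41.1 = $9,617.40
Total = $9,602.31 + $9,617.40 = $19,219.71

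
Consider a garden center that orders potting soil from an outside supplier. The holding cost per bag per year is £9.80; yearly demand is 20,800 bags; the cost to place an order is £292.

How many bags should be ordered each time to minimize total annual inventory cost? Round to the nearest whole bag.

1,113 bags

2DS/H = 2·20,800·292/9.8 = 1,239,510.20
EOQ = √1,239,510.20 ≈ 1,113.33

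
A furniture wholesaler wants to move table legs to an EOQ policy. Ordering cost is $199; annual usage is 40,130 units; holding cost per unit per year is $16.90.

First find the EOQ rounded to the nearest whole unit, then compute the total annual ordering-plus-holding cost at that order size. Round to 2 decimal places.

2DS/H = 2·40,130·199/16.9 = 945,073.37
EOQ = √945,073.37 ≈ 972.15 → Q = 972 units
Orders/yr = 40,130/972 = 41.286; ordering cost = 41.286 × $199 = $8,215.92
Average inventory = 972/2 = 486; holding cost = 486 × $16.9 = $8,213.40
Total = $8,215.92 + $8,213.40 = $16,429.32

$16,429.32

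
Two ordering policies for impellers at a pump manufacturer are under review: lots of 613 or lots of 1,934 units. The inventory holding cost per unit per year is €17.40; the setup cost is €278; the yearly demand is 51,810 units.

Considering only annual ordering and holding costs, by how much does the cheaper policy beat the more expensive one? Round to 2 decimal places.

€4,556.16

Annual cost at Q: ordering D·S/Q plus holding Q·H/2.
TC(613) = (51,810/613)×278 + (613/2)×17.4 = €28,829.32
TC(1,934) = (51,810/1,934)×278 + (1,934/2)×17.4 = €24,273.15
Lots of 1,934 are cheaper by €4,556.16.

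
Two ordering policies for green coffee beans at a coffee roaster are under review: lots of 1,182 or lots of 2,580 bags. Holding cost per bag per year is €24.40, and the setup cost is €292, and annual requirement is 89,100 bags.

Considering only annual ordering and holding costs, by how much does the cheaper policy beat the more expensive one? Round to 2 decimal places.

TC(Q) = (D/Q)S + (Q/2)H
TC(1,182) = (89,100/1,182)×292 + (1,182/2)×24.4 = €36,431.57
TC(2,580) = (89,100/2,580)×292 + (2,580/2)×24.4 = €41,560.19
Lots of 1,182 are cheaper by €5,128.62.

€5,128.62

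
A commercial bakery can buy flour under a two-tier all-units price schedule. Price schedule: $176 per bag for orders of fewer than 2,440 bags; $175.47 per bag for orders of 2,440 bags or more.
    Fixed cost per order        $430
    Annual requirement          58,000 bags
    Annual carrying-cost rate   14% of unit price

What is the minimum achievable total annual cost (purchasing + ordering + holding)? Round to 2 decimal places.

$10,217,451.59

H₁ = 14%×$176 = $24.6400;  H₂ = 14%×$175.47 = $24.5658
EOQ₁ = √(2×58,000×430/24.6400) = 1,422.80  (< 2,440, feasible at tier 1)
EOQ₂ = √(2×58,000×430/24.5658) = 1,424.94  (< 2,440 → use Q = 2,440 at tier-2 price)
TC(tier 1 (EOQ₁), Q≈1,422.8) = $10,243,057.71
TC(tier 2, Q≈2,440.0) = $10,217,451.59
Minimum at tier 2: $10,217,451.59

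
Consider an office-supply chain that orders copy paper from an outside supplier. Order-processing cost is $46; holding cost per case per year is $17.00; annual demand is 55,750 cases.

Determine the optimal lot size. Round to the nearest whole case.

EOQ = √(2DS/H) = √(2 × 55,750 × 46 / 17)
    = √(301,705.88) ≈ 549.28

549 cases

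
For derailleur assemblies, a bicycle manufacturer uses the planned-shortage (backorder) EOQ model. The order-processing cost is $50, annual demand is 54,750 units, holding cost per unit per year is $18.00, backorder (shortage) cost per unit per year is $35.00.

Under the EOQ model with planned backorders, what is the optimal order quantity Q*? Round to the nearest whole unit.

Basic EOQ = √(2·54,750·50/18) = 551.513
Backorder adjustment √((H+b)/b) = √((18+35)/35) = 1.2306
Q* = 551.513 × 1.2306 ≈ 678.67

679 units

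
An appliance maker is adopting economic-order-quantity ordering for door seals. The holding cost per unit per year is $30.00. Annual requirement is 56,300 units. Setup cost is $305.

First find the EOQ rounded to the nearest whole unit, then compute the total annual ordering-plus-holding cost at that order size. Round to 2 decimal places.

$32,098.13

2DS/H = 2·56,300·305/30 = 1,144,766.67
EOQ = √1,144,766.67 ≈ 1,069.94 → Q = 1,070 units
Ordering: D/Q × S = 56,300/1,070 × $305 = $16,048.13
Holding:  Q/2 × H = 1,070/2 × $30 = $16,050.00
Total = $16,048.13 + $16,050.00 = $32,098.13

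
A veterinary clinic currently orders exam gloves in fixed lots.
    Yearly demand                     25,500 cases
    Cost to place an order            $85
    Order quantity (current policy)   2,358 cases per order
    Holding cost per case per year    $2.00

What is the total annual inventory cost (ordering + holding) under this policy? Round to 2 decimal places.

$3,277.21

Ordering: D/Q × S = 25,500/2,358 × $85 = $919.21
Holding:  Q/2 × H = 2,358/2 × $2 = $2,358.00
Total = $919.21 + $2,358.00 = $3,277.21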